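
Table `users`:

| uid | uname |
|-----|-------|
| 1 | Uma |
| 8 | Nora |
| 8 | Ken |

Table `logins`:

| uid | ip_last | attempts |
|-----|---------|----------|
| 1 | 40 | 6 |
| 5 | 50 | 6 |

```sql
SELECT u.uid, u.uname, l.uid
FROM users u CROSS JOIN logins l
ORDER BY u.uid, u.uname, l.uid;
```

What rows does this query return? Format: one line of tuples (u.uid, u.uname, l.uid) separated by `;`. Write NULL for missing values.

CROSS JOIN pairs every row of `users` with every row of `logins`: 3 × 2 = 6 rows.
After projecting and ordering:
u.uid | u.uname | l.uid
1 | Uma | 1
1 | Uma | 5
8 | Ken | 1
8 | Ken | 5
8 | Nora | 1
8 | Nora | 5

(1, Uma, 1); (1, Uma, 5); (8, Ken, 1); (8, Ken, 5); (8, Nora, 1); (8, Nora, 5)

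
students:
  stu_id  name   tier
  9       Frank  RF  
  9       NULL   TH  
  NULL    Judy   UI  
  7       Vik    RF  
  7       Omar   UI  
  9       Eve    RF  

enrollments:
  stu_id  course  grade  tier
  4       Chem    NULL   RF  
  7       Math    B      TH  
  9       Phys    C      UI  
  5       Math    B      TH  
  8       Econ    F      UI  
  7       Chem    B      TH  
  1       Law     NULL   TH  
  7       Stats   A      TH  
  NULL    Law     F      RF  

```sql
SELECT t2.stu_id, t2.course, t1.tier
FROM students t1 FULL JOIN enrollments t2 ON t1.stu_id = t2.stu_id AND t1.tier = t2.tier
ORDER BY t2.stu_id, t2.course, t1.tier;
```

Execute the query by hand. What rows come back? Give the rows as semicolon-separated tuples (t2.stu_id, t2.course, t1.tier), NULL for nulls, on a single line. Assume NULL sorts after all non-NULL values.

(1, Law, NULL); (4, Chem, NULL); (5, Math, NULL); (7, Chem, NULL); (7, Math, NULL); (7, Stats, NULL); (8, Econ, NULL); (9, Phys, NULL); (NULL, Law, NULL); (NULL, NULL, RF); (NULL, NULL, RF); (NULL, NULL, RF); (NULL, NULL, TH); (NULL, NULL, UI); (NULL, NULL, UI)

FULL OUTER JOIN keeps every row from both sides; unmatched rows get NULL for the other side's columns.
Matching on t1.stu_id = t2.stu_id AND t1.tier = t2.tier. A NULL in a compared column never satisfies the condition.
- stu_id=9, tier=RF: no t2 row matches, row kept with t2 columns NULL.
- stu_id=9, tier=TH: no t2 row matches, row kept with t2 columns NULL.
- stu_id=NULL, tier=UI: no t2 row matches, row kept with t2 columns NULL.
- stu_id=7, tier=RF: no t2 row matches, row kept with t2 columns NULL.
- stu_id=7, tier=UI: no t2 row matches, row kept with t2 columns NULL.
- stu_id=9, tier=RF: no t2 row matches, row kept with t2 columns NULL.
- 9 t2 row(s) had no t1 match → kept, t1 columns NULL.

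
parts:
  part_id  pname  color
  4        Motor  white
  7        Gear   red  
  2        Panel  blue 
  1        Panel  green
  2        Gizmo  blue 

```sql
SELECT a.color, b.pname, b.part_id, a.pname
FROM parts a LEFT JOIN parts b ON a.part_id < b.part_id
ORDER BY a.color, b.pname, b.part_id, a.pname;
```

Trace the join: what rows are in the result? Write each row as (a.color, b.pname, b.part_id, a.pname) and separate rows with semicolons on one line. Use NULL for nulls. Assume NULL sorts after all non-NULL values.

(blue, Gear, 7, Gizmo); (blue, Gear, 7, Panel); (blue, Motor, 4, Gizmo); (blue, Motor, 4, Panel); (green, Gear, 7, Panel); (green, Gizmo, 2, Panel); (green, Motor, 4, Panel); (green, Panel, 2, Panel); (red, NULL, NULL, Gear); (white, Gear, 7, Motor)

LEFT JOIN keeps every row from `parts a`; unmatched rows get NULL for `parts b`'s columns.
Matching on a.part_id < b.part_id.
Matched pairs: 9; unmatched a rows kept: 1.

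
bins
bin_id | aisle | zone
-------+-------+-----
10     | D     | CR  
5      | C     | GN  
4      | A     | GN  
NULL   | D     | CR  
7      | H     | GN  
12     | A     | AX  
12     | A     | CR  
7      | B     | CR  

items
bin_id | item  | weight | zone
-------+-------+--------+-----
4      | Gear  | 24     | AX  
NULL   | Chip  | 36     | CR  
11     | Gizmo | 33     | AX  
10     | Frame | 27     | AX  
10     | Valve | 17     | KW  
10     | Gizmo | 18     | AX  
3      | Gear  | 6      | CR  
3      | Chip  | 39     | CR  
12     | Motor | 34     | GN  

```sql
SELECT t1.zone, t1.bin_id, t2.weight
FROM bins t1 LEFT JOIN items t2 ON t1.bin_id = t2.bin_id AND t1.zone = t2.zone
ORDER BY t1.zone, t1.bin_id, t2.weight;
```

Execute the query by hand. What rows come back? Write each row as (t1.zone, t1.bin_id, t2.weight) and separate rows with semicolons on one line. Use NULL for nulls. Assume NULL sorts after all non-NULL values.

(AX, 12, NULL); (CR, 7, NULL); (CR, 10, NULL); (CR, 12, NULL); (CR, NULL, NULL); (GN, 4, NULL); (GN, 5, NULL); (GN, 7, NULL)

LEFT JOIN keeps every row from `bins`; unmatched rows get NULL for `items`'s columns.
Matching on t1.bin_id = t2.bin_id AND t1.zone = t2.zone. A NULL in a compared column never satisfies the condition.
- t1 row (bin_id=10, zone=CR): no match → kept, t2 columns NULL.
- t1 row (bin_id=5, zone=GN): no match → kept, t2 columns NULL.
- t1 row (bin_id=4, zone=GN): no match → kept, t2 columns NULL.
- t1 row (bin_id=NULL, zone=CR): no match → kept, t2 columns NULL.
- t1 row (bin_id=7, zone=GN): no match → kept, t2 columns NULL.
- t1 row (bin_id=12, zone=AX): no match → kept, t2 columns NULL.
- t1 row (bin_id=12, zone=CR): no match → kept, t2 columns NULL.
- t1 row (bin_id=7, zone=CR): no match → kept, t2 columns NULL.
After projecting and ordering:
t1.zone | t1.bin_id | t2.weight
AX | 12 | NULL
CR | 7 | NULL
CR | 10 | NULL
CR | 12 | NULL
CR | NULL | NULL
GN | 4 | NULL
GN | 5 | NULL
GN | 7 | NULL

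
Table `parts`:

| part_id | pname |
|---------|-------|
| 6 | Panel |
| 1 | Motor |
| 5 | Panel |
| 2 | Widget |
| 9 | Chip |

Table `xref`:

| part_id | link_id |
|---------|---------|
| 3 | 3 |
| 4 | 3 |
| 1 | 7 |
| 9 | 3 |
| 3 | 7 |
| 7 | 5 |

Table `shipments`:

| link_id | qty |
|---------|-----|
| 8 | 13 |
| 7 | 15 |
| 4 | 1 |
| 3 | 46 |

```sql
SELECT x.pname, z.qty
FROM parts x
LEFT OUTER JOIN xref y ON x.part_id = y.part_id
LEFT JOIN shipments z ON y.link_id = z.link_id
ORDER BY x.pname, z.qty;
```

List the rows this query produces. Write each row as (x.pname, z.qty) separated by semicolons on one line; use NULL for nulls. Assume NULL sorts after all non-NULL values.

(Chip, 46); (Motor, 15); (Panel, NULL); (Panel, NULL); (Widget, NULL)

Evaluate left to right. First `parts x LEFT JOIN xref y` on part_id: 5 row(s).
Then LEFT JOIN `shipments z` on link_id: each of those 5 rows is kept; rows whose y.link_id has no match in z get NULL for z's columns.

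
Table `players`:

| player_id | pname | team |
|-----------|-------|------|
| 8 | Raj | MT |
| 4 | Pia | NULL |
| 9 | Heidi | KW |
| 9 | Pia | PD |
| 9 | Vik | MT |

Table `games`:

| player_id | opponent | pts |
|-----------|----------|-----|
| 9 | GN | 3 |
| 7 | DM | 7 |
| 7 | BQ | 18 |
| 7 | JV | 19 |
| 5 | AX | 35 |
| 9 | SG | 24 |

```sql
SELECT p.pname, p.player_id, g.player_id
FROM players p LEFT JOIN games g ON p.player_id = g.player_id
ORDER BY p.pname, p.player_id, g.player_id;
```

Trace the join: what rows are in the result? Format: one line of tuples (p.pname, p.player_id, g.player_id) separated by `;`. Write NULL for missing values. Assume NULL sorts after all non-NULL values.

(Heidi, 9, 9); (Heidi, 9, 9); (Pia, 4, NULL); (Pia, 9, 9); (Pia, 9, 9); (Raj, 8, NULL); (Vik, 9, 9); (Vik, 9, 9)

LEFT JOIN keeps every row from `players`; unmatched rows get NULL for `games`'s columns.
Matching on p.player_id = g.player_id.
- player_id=8: no g row matches, row kept with g columns NULL.
- player_id=4: no g row matches, row kept with g columns NULL.
- player_id=9: 2 matching g row(s), so 2 row(s) emitted.
- player_id=9: 2 matching g row(s), so 2 row(s) emitted.
- player_id=9: 2 matching g row(s), so 2 row(s) emitted.
After projecting and ordering:
p.pname | p.player_id | g.player_id
Heidi | 9 | 9
Heidi | 9 | 9
Pia | 4 | NULL
Pia | 9 | 9
Pia | 9 | 9
Raj | 8 | NULL
Vik | 9 | 9
Vik | 9 | 9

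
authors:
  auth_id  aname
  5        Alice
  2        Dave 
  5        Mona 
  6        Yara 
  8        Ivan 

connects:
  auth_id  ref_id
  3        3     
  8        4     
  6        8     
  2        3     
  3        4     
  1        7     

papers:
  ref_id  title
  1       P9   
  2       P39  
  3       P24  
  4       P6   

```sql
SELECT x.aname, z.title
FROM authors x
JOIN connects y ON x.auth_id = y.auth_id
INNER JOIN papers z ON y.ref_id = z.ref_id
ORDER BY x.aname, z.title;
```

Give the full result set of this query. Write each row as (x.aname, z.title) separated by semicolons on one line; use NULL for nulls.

(Dave, P24); (Ivan, P6)

Evaluate left to right. First `authors x INNER JOIN connects y` on auth_id: 3 row(s).
Then INNER JOIN `papers z` on ref_id: keep only rows whose y.ref_id appears in z.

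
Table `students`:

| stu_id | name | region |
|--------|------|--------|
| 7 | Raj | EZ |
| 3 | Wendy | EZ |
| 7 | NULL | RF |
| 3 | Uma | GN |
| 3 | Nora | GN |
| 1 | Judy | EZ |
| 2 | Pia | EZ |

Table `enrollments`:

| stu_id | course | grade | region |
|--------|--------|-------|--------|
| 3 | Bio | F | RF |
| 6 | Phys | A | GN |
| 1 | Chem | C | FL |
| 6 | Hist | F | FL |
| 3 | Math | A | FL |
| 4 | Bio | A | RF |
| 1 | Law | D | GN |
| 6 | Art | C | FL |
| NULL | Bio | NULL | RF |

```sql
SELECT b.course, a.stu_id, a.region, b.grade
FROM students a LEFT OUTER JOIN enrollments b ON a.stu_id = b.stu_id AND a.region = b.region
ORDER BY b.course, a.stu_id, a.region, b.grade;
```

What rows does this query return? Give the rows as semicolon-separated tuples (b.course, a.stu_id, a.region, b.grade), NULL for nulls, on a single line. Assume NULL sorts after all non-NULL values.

LEFT JOIN keeps every row from `students`; unmatched rows get NULL for `enrollments`'s columns.
Matching on a.stu_id = b.stu_id AND a.region = b.region. A NULL in a compared column never satisfies the condition.
- a[0] stu_id=7, region=EZ → no match; kept with NULLs on the b side.
- a[1] stu_id=3, region=EZ → no match; kept with NULLs on the b side.
- a[2] stu_id=7, region=RF → no match; kept with NULLs on the b side.
- a[3] stu_id=3, region=GN → no match; kept with NULLs on the b side.
- a[4] stu_id=3, region=GN → no match; kept with NULLs on the b side.
- a[5] stu_id=1, region=EZ → no match; kept with NULLs on the b side.
- a[6] stu_id=2, region=EZ → no match; kept with NULLs on the b side.
After projecting and ordering:
b.course | a.stu_id | a.region | b.grade
NULL | 1 | EZ | NULL
NULL | 2 | EZ | NULL
NULL | 3 | EZ | NULL
NULL | 3 | GN | NULL
NULL | 3 | GN | NULL
NULL | 7 | EZ | NULL
NULL | 7 | RF | NULL

(NULL, 1, EZ, NULL); (NULL, 2, EZ, NULL); (NULL, 3, EZ, NULL); (NULL, 3, GN, NULL); (NULL, 3, GN, NULL); (NULL, 7, EZ, NULL); (NULL, 7, RF, NULL)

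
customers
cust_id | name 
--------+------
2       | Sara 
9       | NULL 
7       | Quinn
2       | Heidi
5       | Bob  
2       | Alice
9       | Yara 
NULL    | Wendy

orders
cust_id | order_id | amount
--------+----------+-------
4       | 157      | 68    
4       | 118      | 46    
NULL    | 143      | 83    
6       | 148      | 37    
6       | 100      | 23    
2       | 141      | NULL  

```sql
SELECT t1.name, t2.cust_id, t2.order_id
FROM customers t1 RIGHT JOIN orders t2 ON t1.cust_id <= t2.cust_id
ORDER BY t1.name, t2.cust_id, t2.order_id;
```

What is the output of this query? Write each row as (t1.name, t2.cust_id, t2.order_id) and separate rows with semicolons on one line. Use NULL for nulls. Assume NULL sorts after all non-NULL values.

RIGHT JOIN keeps every row from `orders`; unmatched rows get NULL for `customers`'s columns.
Matching on t1.cust_id <= t2.cust_id. A NULL in a compared column never satisfies the condition.
- t1 (cust_id=2) pairs with 5 row(s) of t2.
- t1 (cust_id=9) has no partner in t2.
- t1 (cust_id=7) has no partner in t2.
- t1 (cust_id=2) pairs with 5 row(s) of t2.
- t1 (cust_id=5) pairs with 2 row(s) of t2.
- t1 (cust_id=2) pairs with 5 row(s) of t2.
- t1 (cust_id=9) has no partner in t2.
- t1 (cust_id=NULL) has no partner in t2.
- plus 1 unmatched t2 row(s), each kept with NULL t1 columns.

(Alice, 2, 141); (Alice, 4, 118); (Alice, 4, 157); (Alice, 6, 100); (Alice, 6, 148); (Bob, 6, 100); (Bob, 6, 148); (Heidi, 2, 141); (Heidi, 4, 118); (Heidi, 4, 157); (Heidi, 6, 100); (Heidi, 6, 148); (Sara, 2, 141); (Sara, 4, 118); (Sara, 4, 157); (Sara, 6, 100); (Sara, 6, 148); (NULL, NULL, 143)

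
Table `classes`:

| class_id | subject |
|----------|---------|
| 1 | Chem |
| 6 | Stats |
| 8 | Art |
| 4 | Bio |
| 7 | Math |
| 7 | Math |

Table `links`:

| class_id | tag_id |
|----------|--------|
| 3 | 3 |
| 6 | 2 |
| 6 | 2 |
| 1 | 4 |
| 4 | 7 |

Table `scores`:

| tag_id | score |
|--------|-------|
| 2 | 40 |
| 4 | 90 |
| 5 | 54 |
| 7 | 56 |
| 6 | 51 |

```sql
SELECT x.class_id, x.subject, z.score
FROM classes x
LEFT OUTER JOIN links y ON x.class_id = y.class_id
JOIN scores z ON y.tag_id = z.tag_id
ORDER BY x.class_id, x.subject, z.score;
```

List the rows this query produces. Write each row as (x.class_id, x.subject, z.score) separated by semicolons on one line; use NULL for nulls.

Joins associate left-to-right: classes LEFT JOIN links on class_id gives 7 intermediate row(s).
Then INNER JOIN `scores z` on tag_id: keep only rows whose y.tag_id appears in z.

(1, Chem, 90); (4, Bio, 56); (6, Stats, 40); (6, Stats, 40)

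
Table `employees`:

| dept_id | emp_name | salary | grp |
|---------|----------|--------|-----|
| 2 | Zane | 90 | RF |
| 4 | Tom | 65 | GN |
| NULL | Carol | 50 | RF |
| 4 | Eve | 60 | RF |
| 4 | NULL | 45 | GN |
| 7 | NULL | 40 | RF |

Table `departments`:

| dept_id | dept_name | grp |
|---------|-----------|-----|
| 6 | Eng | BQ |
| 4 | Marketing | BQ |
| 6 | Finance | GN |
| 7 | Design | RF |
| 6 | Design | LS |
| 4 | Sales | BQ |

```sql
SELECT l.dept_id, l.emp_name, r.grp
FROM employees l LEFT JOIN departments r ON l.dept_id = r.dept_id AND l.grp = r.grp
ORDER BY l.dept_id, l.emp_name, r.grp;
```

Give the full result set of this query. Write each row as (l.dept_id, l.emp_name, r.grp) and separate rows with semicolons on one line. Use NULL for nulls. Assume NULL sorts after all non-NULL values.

(2, Zane, NULL); (4, Eve, NULL); (4, Tom, NULL); (4, NULL, NULL); (7, NULL, RF); (NULL, Carol, NULL)

LEFT JOIN keeps every row from `employees`; unmatched rows get NULL for `departments`'s columns.
Matching on l.dept_id = r.dept_id AND l.grp = r.grp. A NULL in a compared column never satisfies the condition.
- l (dept_id=2, grp=RF) has no partner → padded with NULL.
- l (dept_id=4, grp=GN) has no partner → padded with NULL.
- l (dept_id=NULL, grp=RF) has no partner → padded with NULL.
- l (dept_id=4, grp=RF) has no partner → padded with NULL.
- l (dept_id=4, grp=GN) has no partner → padded with NULL.
- l (dept_id=7, grp=RF) pairs with 1 row(s) of r.
After projecting and ordering:
l.dept_id | l.emp_name | r.grp
2 | Zane | NULL
4 | Eve | NULL
4 | Tom | NULL
4 | NULL | NULL
7 | NULL | RF
NULL | Carol | NULL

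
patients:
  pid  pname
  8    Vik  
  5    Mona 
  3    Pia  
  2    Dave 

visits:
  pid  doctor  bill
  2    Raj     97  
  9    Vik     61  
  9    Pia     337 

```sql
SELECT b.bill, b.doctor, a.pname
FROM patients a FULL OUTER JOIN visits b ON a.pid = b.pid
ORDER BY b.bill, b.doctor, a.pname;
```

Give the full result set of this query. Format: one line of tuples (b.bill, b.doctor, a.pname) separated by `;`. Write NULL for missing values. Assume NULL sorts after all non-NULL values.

(61, Vik, NULL); (97, Raj, Dave); (337, Pia, NULL); (NULL, NULL, Mona); (NULL, NULL, Pia); (NULL, NULL, Vik)

FULL OUTER JOIN keeps every row from both sides; unmatched rows get NULL for the other side's columns.
Matching on a.pid = b.pid.
- a row (pid=8): no match → kept, b columns NULL.
- a row (pid=5): no match → kept, b columns NULL.
- a row (pid=3): no match → kept, b columns NULL.
- a row (pid=2): matches 1 b row(s) → 1 output row(s).
- plus 2 unmatched b row(s), each kept with NULL a columns.
After projecting and ordering:
b.bill | b.doctor | a.pname
61 | Vik | NULL
97 | Raj | Dave
337 | Pia | NULL
NULL | NULL | Mona
NULL | NULL | Pia
NULL | NULL | Vik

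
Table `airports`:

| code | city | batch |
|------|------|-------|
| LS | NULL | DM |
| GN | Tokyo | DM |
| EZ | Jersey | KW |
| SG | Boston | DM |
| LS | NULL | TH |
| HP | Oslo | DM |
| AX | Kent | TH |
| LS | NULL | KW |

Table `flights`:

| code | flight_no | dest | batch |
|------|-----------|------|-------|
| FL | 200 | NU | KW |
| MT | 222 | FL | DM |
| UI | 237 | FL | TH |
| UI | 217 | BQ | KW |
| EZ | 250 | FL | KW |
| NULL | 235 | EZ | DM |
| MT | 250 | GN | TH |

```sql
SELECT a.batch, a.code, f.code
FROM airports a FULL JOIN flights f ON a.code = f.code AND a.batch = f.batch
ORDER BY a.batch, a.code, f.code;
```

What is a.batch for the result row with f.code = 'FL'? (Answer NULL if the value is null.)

NULL

FULL OUTER JOIN keeps every row from both sides; unmatched rows get NULL for the other side's columns.
Matching on a.code = f.code AND a.batch = f.batch. A NULL in a compared column never satisfies the condition.
Matched pairs: 1; unmatched a rows kept: 7; unmatched f rows kept: 6.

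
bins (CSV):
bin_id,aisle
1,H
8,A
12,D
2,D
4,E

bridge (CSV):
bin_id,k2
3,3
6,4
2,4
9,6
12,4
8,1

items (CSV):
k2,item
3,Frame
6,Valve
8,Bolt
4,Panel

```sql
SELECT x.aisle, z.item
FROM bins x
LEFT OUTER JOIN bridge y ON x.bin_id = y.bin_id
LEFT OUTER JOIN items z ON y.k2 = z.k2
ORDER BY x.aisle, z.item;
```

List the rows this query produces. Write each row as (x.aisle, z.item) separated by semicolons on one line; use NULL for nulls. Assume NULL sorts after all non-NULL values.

Step 1 — x LEFT JOIN y on bin_id → 5 row(s).
Then LEFT JOIN `items z` on k2: each of those 5 rows is kept; rows whose y.k2 has no match in z get NULL for z's columns.

(A, NULL); (D, Panel); (D, Panel); (E, NULL); (H, NULL)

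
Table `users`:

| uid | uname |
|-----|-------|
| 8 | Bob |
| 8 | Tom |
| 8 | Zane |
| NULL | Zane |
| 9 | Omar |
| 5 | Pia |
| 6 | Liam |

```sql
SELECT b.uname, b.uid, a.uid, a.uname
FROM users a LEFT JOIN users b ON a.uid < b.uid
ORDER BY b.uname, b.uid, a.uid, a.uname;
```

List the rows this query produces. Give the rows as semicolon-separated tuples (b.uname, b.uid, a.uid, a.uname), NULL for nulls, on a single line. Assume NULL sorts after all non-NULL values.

LEFT JOIN keeps every row from `users a`; unmatched rows get NULL for `users b`'s columns.
Matching on a.uid < b.uid. A NULL in a compared column never satisfies the condition.
- uid=8: 1 matching b row(s), so 1 row(s) emitted.
- uid=8: 1 matching b row(s), so 1 row(s) emitted.
- uid=8: 1 matching b row(s), so 1 row(s) emitted.
- uid=NULL: no b row matches, row kept with b columns NULL.
- uid=9: no b row matches, row kept with b columns NULL.
- uid=5: 5 matching b row(s), so 5 row(s) emitted.
- uid=6: 4 matching b row(s), so 4 row(s) emitted.

(Bob, 8, 5, Pia); (Bob, 8, 6, Liam); (Liam, 6, 5, Pia); (Omar, 9, 5, Pia); (Omar, 9, 6, Liam); (Omar, 9, 8, Bob); (Omar, 9, 8, Tom); (Omar, 9, 8, Zane); (Tom, 8, 5, Pia); (Tom, 8, 6, Liam); (Zane, 8, 5, Pia); (Zane, 8, 6, Liam); (NULL, NULL, 9, Omar); (NULL, NULL, NULL, Zane)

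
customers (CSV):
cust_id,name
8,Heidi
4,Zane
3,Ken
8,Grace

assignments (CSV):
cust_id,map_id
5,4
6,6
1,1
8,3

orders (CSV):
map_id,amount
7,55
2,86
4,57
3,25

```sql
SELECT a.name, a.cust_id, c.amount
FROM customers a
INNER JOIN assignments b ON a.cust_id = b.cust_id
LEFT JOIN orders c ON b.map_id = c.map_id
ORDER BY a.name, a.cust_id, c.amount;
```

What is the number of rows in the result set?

Evaluate left to right. First `customers a INNER JOIN assignments b` on cust_id: 2 row(s).
Then LEFT JOIN `orders c` on map_id: each of those 2 rows is kept; rows whose b.map_id has no match in c get NULL for c's columns.
Result: 2 row(s).

2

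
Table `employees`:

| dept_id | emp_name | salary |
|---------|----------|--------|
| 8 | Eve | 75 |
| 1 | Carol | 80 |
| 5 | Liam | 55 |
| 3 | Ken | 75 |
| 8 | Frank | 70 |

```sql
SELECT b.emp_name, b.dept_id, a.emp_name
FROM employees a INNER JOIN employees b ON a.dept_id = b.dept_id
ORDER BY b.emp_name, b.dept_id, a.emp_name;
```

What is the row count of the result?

INNER JOIN keeps only pairs where the ON condition holds.
Matching on a.dept_id = b.dept_id.
Matched pairs: 7.
Total: 7 rows.

7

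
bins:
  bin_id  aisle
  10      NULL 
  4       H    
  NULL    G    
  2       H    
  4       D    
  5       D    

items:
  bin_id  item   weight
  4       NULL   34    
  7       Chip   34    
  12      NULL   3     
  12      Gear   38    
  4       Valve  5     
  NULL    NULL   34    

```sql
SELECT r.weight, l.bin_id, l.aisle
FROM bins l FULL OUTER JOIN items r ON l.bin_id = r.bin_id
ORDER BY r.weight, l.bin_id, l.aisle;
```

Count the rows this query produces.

FULL OUTER JOIN keeps every row from both sides; unmatched rows get NULL for the other side's columns.
Matching on l.bin_id = r.bin_id. A NULL in a compared column never satisfies the condition.
- bin_id=10: no r row matches, row kept with r columns NULL.
- bin_id=4: 2 matching r row(s), so 2 row(s) emitted.
- bin_id=NULL: no r row matches, row kept with r columns NULL.
- bin_id=2: no r row matches, row kept with r columns NULL.
- bin_id=4: 2 matching r row(s), so 2 row(s) emitted.
- bin_id=5: no r row matches, row kept with r columns NULL.
- 4 row(s) from r found no l partner → padded with NULL.
Total: 4 matched + 8 padded = 12 rows.

12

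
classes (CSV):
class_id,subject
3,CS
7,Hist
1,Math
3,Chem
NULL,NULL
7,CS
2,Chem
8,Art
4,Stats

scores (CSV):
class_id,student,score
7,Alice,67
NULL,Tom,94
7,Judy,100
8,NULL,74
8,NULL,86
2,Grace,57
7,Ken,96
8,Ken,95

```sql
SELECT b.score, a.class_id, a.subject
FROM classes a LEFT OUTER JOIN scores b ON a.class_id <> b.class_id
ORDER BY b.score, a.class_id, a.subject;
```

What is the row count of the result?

47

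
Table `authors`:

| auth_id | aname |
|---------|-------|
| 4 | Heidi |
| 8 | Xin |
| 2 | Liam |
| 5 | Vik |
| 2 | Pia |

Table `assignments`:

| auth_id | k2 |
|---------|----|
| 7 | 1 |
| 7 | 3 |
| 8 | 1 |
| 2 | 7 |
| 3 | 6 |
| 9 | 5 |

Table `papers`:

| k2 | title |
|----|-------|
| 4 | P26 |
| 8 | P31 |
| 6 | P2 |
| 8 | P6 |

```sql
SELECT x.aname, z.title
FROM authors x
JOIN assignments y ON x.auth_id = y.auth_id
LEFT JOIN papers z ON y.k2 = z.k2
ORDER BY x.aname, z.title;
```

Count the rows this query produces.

Step 1 — x INNER JOIN y on auth_id → 3 row(s).
Then LEFT JOIN `papers z` on k2: each of those 3 rows is kept; rows whose y.k2 has no match in z get NULL for z's columns.
Result: 3 row(s).

3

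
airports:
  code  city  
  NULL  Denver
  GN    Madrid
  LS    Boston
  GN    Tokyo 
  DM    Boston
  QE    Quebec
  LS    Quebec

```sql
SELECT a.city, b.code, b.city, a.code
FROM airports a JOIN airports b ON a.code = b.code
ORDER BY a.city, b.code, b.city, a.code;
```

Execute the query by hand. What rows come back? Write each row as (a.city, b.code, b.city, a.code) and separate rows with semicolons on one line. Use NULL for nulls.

INNER JOIN keeps only pairs where the ON condition holds.
Matching on a.code = b.code. A NULL in a compared column never satisfies the condition.
Matched pairs: 10.

(Boston, DM, Boston, DM); (Boston, LS, Boston, LS); (Boston, LS, Quebec, LS); (Madrid, GN, Madrid, GN); (Madrid, GN, Tokyo, GN); (Quebec, LS, Boston, LS); (Quebec, LS, Quebec, LS); (Quebec, QE, Quebec, QE); (Tokyo, GN, Madrid, GN); (Tokyo, GN, Tokyo, GN)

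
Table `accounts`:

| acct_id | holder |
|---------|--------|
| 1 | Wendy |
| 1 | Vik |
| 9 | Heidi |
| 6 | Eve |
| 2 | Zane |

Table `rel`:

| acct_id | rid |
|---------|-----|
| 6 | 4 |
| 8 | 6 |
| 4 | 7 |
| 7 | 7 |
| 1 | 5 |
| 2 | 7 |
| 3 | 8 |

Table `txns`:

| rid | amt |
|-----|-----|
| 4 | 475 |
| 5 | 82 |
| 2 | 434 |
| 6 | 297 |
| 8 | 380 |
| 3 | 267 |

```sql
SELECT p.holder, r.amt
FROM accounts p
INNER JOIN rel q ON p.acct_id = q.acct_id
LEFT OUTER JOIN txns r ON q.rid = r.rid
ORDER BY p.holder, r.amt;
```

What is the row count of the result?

4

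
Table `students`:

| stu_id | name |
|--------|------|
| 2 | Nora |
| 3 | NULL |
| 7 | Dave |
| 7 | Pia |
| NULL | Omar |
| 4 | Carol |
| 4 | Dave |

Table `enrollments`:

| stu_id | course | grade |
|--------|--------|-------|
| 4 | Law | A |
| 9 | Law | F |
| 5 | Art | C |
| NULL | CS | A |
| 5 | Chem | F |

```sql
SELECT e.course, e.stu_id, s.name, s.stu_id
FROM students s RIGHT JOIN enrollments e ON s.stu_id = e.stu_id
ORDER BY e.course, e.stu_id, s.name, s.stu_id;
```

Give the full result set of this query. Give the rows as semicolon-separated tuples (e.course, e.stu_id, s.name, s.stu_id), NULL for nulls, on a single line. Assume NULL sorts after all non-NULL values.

(Art, 5, NULL, NULL); (CS, NULL, NULL, NULL); (Chem, 5, NULL, NULL); (Law, 4, Carol, 4); (Law, 4, Dave, 4); (Law, 9, NULL, NULL)

RIGHT JOIN keeps every row from `enrollments`; unmatched rows get NULL for `students`'s columns.
Matching on s.stu_id = e.stu_id. A NULL in a compared column never satisfies the condition.
- stu_id=2: no matching e row.
- stu_id=3: no matching e row.
- stu_id=7: no matching e row.
- stu_id=7: no matching e row.
- stu_id=NULL: no matching e row.
- stu_id=4: 1 matching e row(s), so 1 row(s) emitted.
- stu_id=4: 1 matching e row(s), so 1 row(s) emitted.
- 4 row(s) from e found no s partner → padded with NULL.
After projecting and ordering:
e.course | e.stu_id | s.name | s.stu_id
Art | 5 | NULL | NULL
CS | NULL | NULL | NULL
Chem | 5 | NULL | NULL
Law | 4 | Carol | 4
Law | 4 | Dave | 4
Law | 9 | NULL | NULL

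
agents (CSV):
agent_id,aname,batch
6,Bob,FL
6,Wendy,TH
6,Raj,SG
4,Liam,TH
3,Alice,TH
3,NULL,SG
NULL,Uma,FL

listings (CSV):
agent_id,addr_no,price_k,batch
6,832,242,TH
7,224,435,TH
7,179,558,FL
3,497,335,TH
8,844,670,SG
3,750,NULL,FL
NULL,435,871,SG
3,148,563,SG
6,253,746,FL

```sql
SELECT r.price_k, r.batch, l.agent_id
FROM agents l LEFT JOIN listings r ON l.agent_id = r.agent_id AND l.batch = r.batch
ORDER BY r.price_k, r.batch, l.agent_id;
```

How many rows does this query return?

LEFT JOIN keeps every row from `agents`; unmatched rows get NULL for `listings`'s columns.
Matching on l.agent_id = r.agent_id AND l.batch = r.batch. A NULL in a compared column never satisfies the condition.
- l[0] agent_id=6, batch=FL → 1 match(es) in r → 1 row(s).
- l[1] agent_id=6, batch=TH → 1 match(es) in r → 1 row(s).
- l[2] agent_id=6, batch=SG → no match; kept with NULLs on the r side.
- l[3] agent_id=4, batch=TH → no match; kept with NULLs on the r side.
- l[4] agent_id=3, batch=TH → 1 match(es) in r → 1 row(s).
- l[5] agent_id=3, batch=SG → 1 match(es) in r → 1 row(s).
- l[6] agent_id=NULL, batch=FL → no match; kept with NULLs on the r side.
Total: 4 matched + 3 padded = 7 rows.

7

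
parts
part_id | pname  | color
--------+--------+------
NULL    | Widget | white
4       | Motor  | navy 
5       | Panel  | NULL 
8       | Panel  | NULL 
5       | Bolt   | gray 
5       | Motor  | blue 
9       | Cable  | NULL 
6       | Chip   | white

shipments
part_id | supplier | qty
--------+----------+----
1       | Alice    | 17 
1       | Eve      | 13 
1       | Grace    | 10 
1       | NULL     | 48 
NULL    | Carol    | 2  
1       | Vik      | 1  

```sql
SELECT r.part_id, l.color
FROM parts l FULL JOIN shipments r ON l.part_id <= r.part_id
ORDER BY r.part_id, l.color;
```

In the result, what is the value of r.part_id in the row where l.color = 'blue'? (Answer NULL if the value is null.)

FULL OUTER JOIN keeps every row from both sides; unmatched rows get NULL for the other side's columns.
Matching on l.part_id <= r.part_id. A NULL in a compared column never satisfies the condition.
- part_id=NULL: no r row matches, row kept with r columns NULL.
- part_id=4: no r row matches, row kept with r columns NULL.
- part_id=5: no r row matches, row kept with r columns NULL.
- part_id=8: no r row matches, row kept with r columns NULL.
- part_id=5: no r row matches, row kept with r columns NULL.
- part_id=5: no r row matches, row kept with r columns NULL.
- part_id=9: no r row matches, row kept with r columns NULL.
- part_id=6: no r row matches, row kept with r columns NULL.
- 6 r row(s) had no l match → kept, l columns NULL.

NULL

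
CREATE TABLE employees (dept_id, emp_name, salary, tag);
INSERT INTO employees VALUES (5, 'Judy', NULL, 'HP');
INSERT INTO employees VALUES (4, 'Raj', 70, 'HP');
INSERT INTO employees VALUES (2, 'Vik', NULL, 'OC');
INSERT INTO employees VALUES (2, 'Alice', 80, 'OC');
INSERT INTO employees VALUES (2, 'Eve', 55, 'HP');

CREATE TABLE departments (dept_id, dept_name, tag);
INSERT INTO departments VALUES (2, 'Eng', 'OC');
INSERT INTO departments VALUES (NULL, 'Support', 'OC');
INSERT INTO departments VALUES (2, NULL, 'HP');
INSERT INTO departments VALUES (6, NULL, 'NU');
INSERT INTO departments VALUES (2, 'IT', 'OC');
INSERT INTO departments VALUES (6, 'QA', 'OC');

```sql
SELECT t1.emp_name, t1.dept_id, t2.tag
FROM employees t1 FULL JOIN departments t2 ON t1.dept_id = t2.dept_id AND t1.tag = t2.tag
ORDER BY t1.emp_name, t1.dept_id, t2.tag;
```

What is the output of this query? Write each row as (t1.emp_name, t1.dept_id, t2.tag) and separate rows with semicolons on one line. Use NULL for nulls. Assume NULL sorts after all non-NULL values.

(Alice, 2, OC); (Alice, 2, OC); (Eve, 2, HP); (Judy, 5, NULL); (Raj, 4, NULL); (Vik, 2, OC); (Vik, 2, OC); (NULL, NULL, NU); (NULL, NULL, OC); (NULL, NULL, OC)

FULL OUTER JOIN keeps every row from both sides; unmatched rows get NULL for the other side's columns.
Matching on t1.dept_id = t2.dept_id AND t1.tag = t2.tag. A NULL in a compared column never satisfies the condition.
Matched pairs: 5; unmatched t1 rows kept: 2; unmatched t2 rows kept: 3.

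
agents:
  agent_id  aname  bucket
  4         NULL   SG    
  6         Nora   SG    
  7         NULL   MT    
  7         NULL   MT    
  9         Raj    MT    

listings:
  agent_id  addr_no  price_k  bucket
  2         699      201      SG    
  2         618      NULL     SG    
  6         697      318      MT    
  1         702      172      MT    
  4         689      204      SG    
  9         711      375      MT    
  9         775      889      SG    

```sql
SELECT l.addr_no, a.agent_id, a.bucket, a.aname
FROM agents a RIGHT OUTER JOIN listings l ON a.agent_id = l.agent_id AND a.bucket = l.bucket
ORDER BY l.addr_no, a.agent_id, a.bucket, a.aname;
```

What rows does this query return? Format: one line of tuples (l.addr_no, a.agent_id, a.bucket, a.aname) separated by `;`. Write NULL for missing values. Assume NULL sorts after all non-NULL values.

(618, NULL, NULL, NULL); (689, 4, SG, NULL); (697, NULL, NULL, NULL); (699, NULL, NULL, NULL); (702, NULL, NULL, NULL); (711, 9, MT, Raj); (775, NULL, NULL, NULL)

RIGHT JOIN keeps every row from `listings`; unmatched rows get NULL for `agents`'s columns.
Matching on a.agent_id = l.agent_id AND a.bucket = l.bucket.
- a (agent_id=4, bucket=SG) pairs with 1 row(s) of l.
- a (agent_id=6, bucket=SG) has no partner in l.
- a (agent_id=7, bucket=MT) has no partner in l.
- a (agent_id=7, bucket=MT) has no partner in l.
- a (agent_id=9, bucket=MT) pairs with 1 row(s) of l.
- 5 l row(s) had no a match → kept, a columns NULL.
After projecting and ordering:
l.addr_no | a.agent_id | a.bucket | a.aname
618 | NULL | NULL | NULL
689 | 4 | SG | NULL
697 | NULL | NULL | NULL
699 | NULL | NULL | NULL
702 | NULL | NULL | NULL
711 | 9 | MT | Raj
775 | NULL | NULL | NULL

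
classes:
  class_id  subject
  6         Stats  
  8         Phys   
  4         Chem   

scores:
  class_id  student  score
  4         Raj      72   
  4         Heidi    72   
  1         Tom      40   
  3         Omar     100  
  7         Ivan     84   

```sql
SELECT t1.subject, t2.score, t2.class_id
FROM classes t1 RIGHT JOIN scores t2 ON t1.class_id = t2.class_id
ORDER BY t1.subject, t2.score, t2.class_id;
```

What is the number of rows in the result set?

RIGHT JOIN keeps every row from `scores`; unmatched rows get NULL for `classes`'s columns.
Matching on t1.class_id = t2.class_id.
Matched pairs: 2; unmatched t2 rows kept: 3.
Total: 2 matched + 3 padded = 5 rows.

5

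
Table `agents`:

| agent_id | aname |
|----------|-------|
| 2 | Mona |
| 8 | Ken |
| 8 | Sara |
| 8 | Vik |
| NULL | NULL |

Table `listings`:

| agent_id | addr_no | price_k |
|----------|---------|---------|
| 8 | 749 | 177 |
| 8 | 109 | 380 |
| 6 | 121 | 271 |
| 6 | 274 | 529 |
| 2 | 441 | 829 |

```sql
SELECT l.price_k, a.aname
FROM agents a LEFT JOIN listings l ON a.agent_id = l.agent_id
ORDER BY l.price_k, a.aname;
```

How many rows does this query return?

8

LEFT JOIN keeps every row from `agents`; unmatched rows get NULL for `listings`'s columns.
Matching on a.agent_id = l.agent_id. A NULL in a compared column never satisfies the condition.
- a row (agent_id=2): matches 1 l row(s) → 1 output row(s).
- a row (agent_id=8): matches 2 l row(s) → 2 output row(s).
- a row (agent_id=8): matches 2 l row(s) → 2 output row(s).
- a row (agent_id=8): matches 2 l row(s) → 2 output row(s).
- a row (agent_id=NULL): no match → kept, l columns NULL.
Total: 7 matched + 1 padded = 8 rows.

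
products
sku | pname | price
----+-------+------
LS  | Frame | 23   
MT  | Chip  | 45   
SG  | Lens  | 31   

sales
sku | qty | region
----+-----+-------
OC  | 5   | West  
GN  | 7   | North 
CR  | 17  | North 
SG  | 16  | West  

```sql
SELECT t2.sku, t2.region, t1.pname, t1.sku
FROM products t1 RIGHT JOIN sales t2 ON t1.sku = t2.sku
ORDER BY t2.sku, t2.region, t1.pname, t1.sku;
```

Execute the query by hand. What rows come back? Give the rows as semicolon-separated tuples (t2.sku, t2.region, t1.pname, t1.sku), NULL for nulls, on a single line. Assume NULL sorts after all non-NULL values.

RIGHT JOIN keeps every row from `sales`; unmatched rows get NULL for `products`'s columns.
Matching on t1.sku = t2.sku.
- t1[0] sku=LS → no match.
- t1[1] sku=MT → no match.
- t1[2] sku=SG → 1 match(es) in t2 → 1 row(s).
- 3 t2 row(s) had no t1 match → kept, t1 columns NULL.
After projecting and ordering:
t2.sku | t2.region | t1.pname | t1.sku
CR | North | NULL | NULL
GN | North | NULL | NULL
OC | West | NULL | NULL
SG | West | Lens | SG

(CR, North, NULL, NULL); (GN, North, NULL, NULL); (OC, West, NULL, NULL); (SG, West, Lens, SG)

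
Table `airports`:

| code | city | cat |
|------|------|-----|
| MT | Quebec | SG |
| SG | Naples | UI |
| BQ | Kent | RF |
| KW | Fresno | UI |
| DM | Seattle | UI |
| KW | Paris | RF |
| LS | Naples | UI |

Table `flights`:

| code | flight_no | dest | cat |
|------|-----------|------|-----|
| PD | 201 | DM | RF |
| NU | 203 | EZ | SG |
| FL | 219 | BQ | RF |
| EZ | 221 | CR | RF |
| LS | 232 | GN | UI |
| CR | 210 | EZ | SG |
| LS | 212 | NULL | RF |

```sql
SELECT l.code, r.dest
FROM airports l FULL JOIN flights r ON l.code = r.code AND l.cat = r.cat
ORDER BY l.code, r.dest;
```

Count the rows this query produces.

13

FULL OUTER JOIN keeps every row from both sides; unmatched rows get NULL for the other side's columns.
Matching on l.code = r.code AND l.cat = r.cat.
- l (code=MT, cat=SG) has no partner → padded with NULL.
- l (code=SG, cat=UI) has no partner → padded with NULL.
- l (code=BQ, cat=RF) has no partner → padded with NULL.
- l (code=KW, cat=UI) has no partner → padded with NULL.
- l (code=DM, cat=UI) has no partner → padded with NULL.
- l (code=KW, cat=RF) has no partner → padded with NULL.
- l (code=LS, cat=UI) pairs with 1 row(s) of r.
- 6 r row(s) had no l match → kept, l columns NULL.
Total: 1 matched + 12 padded = 13 rows.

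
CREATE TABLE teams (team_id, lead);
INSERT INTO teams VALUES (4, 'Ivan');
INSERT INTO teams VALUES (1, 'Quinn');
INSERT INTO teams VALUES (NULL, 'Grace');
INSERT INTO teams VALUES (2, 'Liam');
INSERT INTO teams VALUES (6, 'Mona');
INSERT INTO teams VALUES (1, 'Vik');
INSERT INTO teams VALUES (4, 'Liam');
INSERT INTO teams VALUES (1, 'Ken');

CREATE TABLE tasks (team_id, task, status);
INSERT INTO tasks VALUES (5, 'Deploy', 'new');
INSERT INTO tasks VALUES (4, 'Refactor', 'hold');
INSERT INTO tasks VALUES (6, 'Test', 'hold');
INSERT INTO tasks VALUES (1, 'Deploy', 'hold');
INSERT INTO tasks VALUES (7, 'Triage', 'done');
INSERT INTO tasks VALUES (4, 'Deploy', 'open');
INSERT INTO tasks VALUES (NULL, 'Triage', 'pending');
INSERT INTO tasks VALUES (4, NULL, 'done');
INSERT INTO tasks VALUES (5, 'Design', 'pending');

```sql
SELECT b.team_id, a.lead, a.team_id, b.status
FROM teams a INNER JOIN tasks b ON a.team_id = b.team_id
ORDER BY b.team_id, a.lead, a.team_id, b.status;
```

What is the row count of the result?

10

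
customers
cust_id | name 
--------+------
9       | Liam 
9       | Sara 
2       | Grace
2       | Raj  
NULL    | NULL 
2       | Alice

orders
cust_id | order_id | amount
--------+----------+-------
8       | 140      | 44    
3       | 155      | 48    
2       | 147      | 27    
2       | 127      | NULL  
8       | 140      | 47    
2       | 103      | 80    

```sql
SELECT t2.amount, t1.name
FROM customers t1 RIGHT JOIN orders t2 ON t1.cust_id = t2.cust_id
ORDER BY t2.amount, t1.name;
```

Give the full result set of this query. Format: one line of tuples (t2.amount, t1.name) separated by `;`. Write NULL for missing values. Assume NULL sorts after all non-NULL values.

RIGHT JOIN keeps every row from `orders`; unmatched rows get NULL for `customers`'s columns.
Matching on t1.cust_id = t2.cust_id. A NULL in a compared column never satisfies the condition.
Matched pairs: 9; unmatched t2 rows kept: 3.

(27, Alice); (27, Grace); (27, Raj); (44, NULL); (47, NULL); (48, NULL); (80, Alice); (80, Grace); (80, Raj); (NULL, Alice); (NULL, Grace); (NULL, Raj)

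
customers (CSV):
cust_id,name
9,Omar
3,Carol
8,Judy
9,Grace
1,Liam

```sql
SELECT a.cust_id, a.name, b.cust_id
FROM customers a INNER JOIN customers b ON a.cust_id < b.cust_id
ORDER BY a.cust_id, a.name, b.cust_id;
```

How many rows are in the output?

9

INNER JOIN keeps only pairs where the ON condition holds.
Matching on a.cust_id < b.cust_id.
- a[0] cust_id=9 → no match; dropped.
- a[1] cust_id=3 → 3 match(es) in b → 3 row(s).
- a[2] cust_id=8 → 2 match(es) in b → 2 row(s).
- a[3] cust_id=9 → no match; dropped.
- a[4] cust_id=1 → 4 match(es) in b → 4 row(s).
Total: 9 rows.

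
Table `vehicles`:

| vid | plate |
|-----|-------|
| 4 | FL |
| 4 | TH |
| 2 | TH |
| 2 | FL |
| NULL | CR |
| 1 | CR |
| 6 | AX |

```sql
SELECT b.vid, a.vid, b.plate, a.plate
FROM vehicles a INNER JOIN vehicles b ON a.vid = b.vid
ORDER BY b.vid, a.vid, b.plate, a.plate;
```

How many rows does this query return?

10

INNER JOIN keeps only pairs where the ON condition holds.
Matching on a.vid = b.vid. A NULL in a compared column never satisfies the condition.
Matched pairs: 10.
Total: 10 rows.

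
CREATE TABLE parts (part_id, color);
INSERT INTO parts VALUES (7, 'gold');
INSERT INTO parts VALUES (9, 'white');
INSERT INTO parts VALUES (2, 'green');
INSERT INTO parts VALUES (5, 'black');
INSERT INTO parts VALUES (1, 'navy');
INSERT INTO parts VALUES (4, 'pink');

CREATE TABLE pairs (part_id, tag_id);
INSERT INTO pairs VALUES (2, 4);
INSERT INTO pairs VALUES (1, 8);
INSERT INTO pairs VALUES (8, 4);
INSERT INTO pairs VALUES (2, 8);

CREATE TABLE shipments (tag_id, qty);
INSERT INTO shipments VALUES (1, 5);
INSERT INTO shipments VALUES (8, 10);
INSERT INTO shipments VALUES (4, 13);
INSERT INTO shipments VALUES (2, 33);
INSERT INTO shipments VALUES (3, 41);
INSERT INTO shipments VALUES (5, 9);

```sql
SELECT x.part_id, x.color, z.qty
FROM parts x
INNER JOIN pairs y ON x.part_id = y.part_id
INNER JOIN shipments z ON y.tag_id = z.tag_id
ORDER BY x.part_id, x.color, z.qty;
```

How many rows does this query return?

3

Evaluate left to right. First `parts x INNER JOIN pairs y` on part_id: 3 row(s).
Then INNER JOIN `shipments z` on tag_id: keep only rows whose y.tag_id appears in z.
Result: 3 row(s).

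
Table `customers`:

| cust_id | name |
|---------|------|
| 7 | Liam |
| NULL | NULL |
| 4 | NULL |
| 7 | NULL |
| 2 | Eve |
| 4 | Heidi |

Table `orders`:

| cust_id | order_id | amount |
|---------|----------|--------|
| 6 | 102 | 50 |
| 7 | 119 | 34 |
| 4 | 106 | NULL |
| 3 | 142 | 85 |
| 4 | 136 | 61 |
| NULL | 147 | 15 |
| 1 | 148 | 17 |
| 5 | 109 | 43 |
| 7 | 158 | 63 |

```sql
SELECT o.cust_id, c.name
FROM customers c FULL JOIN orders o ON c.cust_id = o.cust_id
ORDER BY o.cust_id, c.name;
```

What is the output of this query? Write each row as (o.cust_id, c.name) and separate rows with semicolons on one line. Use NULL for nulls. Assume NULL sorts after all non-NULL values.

(1, NULL); (3, NULL); (4, Heidi); (4, Heidi); (4, NULL); (4, NULL); (5, NULL); (6, NULL); (7, Liam); (7, Liam); (7, NULL); (7, NULL); (NULL, Eve); (NULL, NULL); (NULL, NULL)

FULL OUTER JOIN keeps every row from both sides; unmatched rows get NULL for the other side's columns.
Matching on c.cust_id = o.cust_id. A NULL in a compared column never satisfies the condition.
Matched pairs: 8; unmatched c rows kept: 2; unmatched o rows kept: 5.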